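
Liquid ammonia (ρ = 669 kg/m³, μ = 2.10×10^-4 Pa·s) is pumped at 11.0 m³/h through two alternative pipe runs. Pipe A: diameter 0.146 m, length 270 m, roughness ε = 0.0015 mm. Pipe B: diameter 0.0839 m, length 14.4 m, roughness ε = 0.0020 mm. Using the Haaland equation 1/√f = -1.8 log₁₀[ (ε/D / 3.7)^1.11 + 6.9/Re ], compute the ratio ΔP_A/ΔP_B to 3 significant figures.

Pipe A: V = Q/A = 0.003056/0.01674 = 0.1825 m/s; Re = 8.489e+04; ε/D = 1.03e-05; Haaland → f = 0.01848; ΔP_A = f(L/D)(ρV²/2) = 380.9 Pa.
Pipe B: V = Q/A = 0.003056/0.005529 = 0.5527 m/s; Re = 1.477e+05; ε/D = 2.38e-05; Haaland → f = 0.01658; ΔP_B = f(L/D)(ρV²/2) = 290.7 Pa.
ΔP_A/ΔP_B = 380.9/290.7 = 1.31.

ΔP_A/ΔP_B ≈ 1.31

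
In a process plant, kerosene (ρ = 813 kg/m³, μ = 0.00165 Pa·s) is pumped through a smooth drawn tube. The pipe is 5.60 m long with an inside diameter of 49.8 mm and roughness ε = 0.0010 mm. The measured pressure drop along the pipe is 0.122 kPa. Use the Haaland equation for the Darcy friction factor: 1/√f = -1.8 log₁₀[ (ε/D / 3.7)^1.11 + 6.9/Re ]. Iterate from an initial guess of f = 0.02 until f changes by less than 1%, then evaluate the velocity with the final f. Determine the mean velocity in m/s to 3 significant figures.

Rearranging Darcy-Weisbach: V = √(2·ΔP·D/(f·L·ρ)). With ε/D = 1e-06/0.0498 = 2.01e-05, iterate starting from f = 0.02:
  f = 0.02 → V = √(2·122·0.0498/(0.02·5.6·813)) = 0.3653 m/s; Re = ρVD/μ = 8964; f → 0.03185
  f = 0.03185 → V = 0.2895 m/s; Re = 7103; f → 0.03402
  f = 0.03402 → V = 0.2801 m/s; Re = 6873; f → 0.03435
Converged (Δf/f < 1%). With the final f = 0.03435: V = √(2·122·0.0498/(0.03435·5.6·813)) = 0.2788 m/s.

V ≈ 0.279 m/s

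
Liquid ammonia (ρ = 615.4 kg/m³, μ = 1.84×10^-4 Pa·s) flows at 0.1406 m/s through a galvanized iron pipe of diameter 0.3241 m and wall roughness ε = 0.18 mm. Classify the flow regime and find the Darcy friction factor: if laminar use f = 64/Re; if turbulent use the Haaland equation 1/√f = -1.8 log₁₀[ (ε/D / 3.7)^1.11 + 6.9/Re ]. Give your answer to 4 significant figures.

Re = ρVD/μ = 615.4·0.1406·0.3241/0.000184 = 1.524e+05.
Re > 4000 → turbulent. ε/D = 0.00018/0.3241 = 0.000555; Haaland: 1/√f = -1.8 log₁₀[5.7e-05 + 4.53e-05] = 7.183, so f = 0.01938.

f ≈ 0.01938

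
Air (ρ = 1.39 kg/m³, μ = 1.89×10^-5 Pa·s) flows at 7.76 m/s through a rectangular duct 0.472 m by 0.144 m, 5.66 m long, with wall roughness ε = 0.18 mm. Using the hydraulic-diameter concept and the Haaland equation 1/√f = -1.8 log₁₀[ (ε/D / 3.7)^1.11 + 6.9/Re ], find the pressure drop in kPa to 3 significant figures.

Hydraulic diameter D_h = 4A/P = 4·(0.472·0.144)/(2·(0.472+0.144)) = 0.2719/1.232 = 0.2207 m.
Re = ρVD_h/μ = 1.39·7.76·0.2207/1.89e-05 = 1.259e+05.
ε/D_h = 0.00018/0.2207 = 0.000816; Haaland gives 1/√f = -1.8 log₁₀[8.73e-05+5.48e-05] = 6.925, so f = 0.02085.
ΔP = f(L/D_h)(ρV²/2) = 0.02085·5.66/0.2207·41.85 = 22.38 Pa.
ΔP = 0.0224 kPa.

ΔP ≈ 0.0224 kPa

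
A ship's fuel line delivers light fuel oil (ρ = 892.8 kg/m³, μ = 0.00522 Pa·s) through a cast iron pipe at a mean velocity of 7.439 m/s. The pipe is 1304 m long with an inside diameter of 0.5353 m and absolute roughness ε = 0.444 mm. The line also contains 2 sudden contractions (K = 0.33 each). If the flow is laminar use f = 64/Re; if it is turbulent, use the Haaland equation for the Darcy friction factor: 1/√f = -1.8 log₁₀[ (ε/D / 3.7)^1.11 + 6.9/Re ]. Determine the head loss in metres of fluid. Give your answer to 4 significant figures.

h_f ≈ 134.1 m

Reynolds number Re = ρVD/μ = 892.8 · 7.439 · 0.5353 / 0.00522 = 6.811e+05.
Re > 4000 → turbulent. Relative roughness ε/D = 0.000444/0.5353 = 0.000829. Haaland: 1/√f = -1.8 log₁₀[(0.000829/3.7)^1.11 + 6.9/6.811e+05] = -1.8 log₁₀[8.9e-05 + 1.01e-05] = 7.207, so f = 0.01925.
Total minor-loss coefficient ΣK = 2·0.33 = 0.66.
ΔP = [f·L/D + ΣK]·(ρV²/2) = [0.01925·1304/0.5353 + 0.66]·(892.8·7.439²/2) = [46.9 + 0.66]·2.47e+04 = 1.175e+06 Pa.
Head loss h_f = ΔP/(ρg) = 1.175e+06/(892.8·9.81) = 134.1 m.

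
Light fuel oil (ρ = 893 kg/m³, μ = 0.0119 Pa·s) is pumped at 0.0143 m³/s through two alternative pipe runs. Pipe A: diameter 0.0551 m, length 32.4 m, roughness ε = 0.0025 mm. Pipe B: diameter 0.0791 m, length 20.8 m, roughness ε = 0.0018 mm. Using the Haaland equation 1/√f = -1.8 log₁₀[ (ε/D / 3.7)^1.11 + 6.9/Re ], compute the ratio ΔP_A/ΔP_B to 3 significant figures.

Pipe A: V = Q/A = 0.0143/0.002384 = 5.997 m/s; Re = 2.48e+04; ε/D = 4.54e-05; Haaland → f = 0.02449; ΔP_A = f(L/D)(ρV²/2) = 2.313e+05 Pa.
Pipe B: V = Q/A = 0.0143/0.004914 = 2.91 m/s; Re = 1.727e+04; ε/D = 2.28e-05; Haaland → f = 0.02675; ΔP_B = f(L/D)(ρV²/2) = 2.66e+04 Pa.
ΔP_A/ΔP_B = 2.313e+05/2.66e+04 = 8.69.

ΔP_A/ΔP_B ≈ 8.69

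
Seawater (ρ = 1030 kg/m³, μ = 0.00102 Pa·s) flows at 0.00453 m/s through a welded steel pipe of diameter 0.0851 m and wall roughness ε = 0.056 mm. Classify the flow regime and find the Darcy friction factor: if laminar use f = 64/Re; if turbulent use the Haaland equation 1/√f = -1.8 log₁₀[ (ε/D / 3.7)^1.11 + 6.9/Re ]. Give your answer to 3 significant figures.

Re = ρVD/μ = 1030·0.00453·0.0851/0.00102 = 389.3.
Re < 2300 → laminar, so f = 64/Re = 0.1644 (roughness is irrelevant in laminar flow).

f ≈ 0.164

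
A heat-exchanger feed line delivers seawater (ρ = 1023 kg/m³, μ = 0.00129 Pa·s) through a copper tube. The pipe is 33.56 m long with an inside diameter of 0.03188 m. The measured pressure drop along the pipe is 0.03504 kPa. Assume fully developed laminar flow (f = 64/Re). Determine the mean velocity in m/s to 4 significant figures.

V ≈ 0.02571 m/s

For laminar flow, f = 64/Re with Re = ρVD/μ, so Darcy-Weisbach reduces to ΔP = 32μLV/D². Solving for V: V = ΔP·D²/(32μL) = 35.04·(0.03188)²/(32·0.00129·33.56) = 0.02571 m/s.
Check: Re = ρVD/μ = 1023·0.02571·0.03188/0.00129 = 649.9 < 2300, so the laminar assumption holds.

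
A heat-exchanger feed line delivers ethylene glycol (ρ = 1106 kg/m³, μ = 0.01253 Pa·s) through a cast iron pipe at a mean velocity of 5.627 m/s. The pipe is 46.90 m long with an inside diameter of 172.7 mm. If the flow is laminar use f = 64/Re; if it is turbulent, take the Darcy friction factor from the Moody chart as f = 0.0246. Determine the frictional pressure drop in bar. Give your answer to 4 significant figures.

Reynolds number Re = ρVD/μ = 1106 · 5.627 · 0.1727 / 0.0125 = 8.578e+04.
Re > 4000 → turbulent; use the Moody-chart value f = 0.0246.
Darcy-Weisbach: ΔP = f(L/D)(ρV²/2) = 0.0246·(46.9/0.1727)·(1106·5.627²/2) = 0.0246·271.6·1.751e+04 = 1.17e+05 Pa.
ΔP = 1.17e+05 Pa = 1.170 bar.

ΔP ≈ 1.170 bar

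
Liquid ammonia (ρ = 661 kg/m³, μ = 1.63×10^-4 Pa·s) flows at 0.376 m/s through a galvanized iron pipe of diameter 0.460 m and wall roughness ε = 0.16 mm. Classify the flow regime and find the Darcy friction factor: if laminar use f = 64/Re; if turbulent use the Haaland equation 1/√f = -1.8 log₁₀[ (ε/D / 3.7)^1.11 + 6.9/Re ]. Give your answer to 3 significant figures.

f ≈ 0.0162

Re = ρVD/μ = 661·0.376·0.46/0.000163 = 7.014e+05.
Re > 4000 → turbulent. ε/D = 0.00016/0.46 = 0.000348; Haaland: 1/√f = -1.8 log₁₀[3.39e-05 + 9.84e-06] = 7.846, so f = 0.01624.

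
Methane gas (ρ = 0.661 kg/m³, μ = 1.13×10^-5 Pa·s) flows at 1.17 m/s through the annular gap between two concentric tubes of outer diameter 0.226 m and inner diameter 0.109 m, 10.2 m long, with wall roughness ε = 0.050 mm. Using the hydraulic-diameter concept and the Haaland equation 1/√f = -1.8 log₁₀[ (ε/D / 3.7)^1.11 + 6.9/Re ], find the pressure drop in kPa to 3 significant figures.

ΔP ≈ 0.00131 kPa

Hydraulic diameter D_h = 4A/P = D_o - D_i = 0.226 - 0.109 = 0.117 m.
Re = ρVD_h/μ = 0.661·1.17·0.117/1.13e-05 = 8007.
ε/D_h = 5e-05/0.117 = 0.000427; Haaland gives 1/√f = -1.8 log₁₀[4.26e-05+0.000862] = 5.479, so f = 0.03332.
ΔP = f(L/D_h)(ρV²/2) = 0.03332·10.2/0.117·0.4524 = 1.314 Pa.
ΔP = 0.00131 kPa.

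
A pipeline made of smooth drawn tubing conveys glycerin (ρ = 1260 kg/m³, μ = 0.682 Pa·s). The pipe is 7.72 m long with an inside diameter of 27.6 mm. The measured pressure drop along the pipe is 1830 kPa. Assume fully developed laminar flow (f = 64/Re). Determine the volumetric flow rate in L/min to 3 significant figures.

For laminar flow, f = 64/Re with Re = ρVD/μ, so Darcy-Weisbach reduces to ΔP = 32μLV/D². Solving for V: V = ΔP·D²/(32μL) = 1.83e+06·(0.0276)²/(32·0.682·7.72) = 8.274 m/s.
Check: Re = ρVD/μ = 1260·8.274·0.0276/0.682 = 421.9 < 2300, so the laminar assumption holds.
Q = V·A = 8.274·(π/4·0.0276²) = 0.00495 m³/s = 297 L/min.

Q ≈ 297 L/min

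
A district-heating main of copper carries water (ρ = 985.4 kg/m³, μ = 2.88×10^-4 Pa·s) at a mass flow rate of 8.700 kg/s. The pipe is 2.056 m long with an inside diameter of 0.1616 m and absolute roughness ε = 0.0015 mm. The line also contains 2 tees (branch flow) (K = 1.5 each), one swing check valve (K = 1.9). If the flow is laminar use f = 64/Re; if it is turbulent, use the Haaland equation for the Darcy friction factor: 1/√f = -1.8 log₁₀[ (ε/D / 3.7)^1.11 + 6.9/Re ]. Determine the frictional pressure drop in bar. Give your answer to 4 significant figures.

ΔP ≈ 0.004648 bar

A = πD²/4 = π(0.1616)²/4 = 0.02051 m²; mean velocity V = ṁ/(ρA) = 8.7/(985.4 · 0.02051) = 0.4305 m/s.
Reynolds number Re = ρVD/μ = 985.4 · 0.4305 · 0.1616 / 0.000288 = 2.38e+05.
Re > 4000 → turbulent. Relative roughness ε/D = 1.5e-06/0.1616 = 9.28e-06. Haaland: 1/√f = -1.8 log₁₀[(9.28e-06/3.7)^1.11 + 6.9/2.38e+05] = -1.8 log₁₀[6.07e-07 + 2.9e-05] = 8.152, so f = 0.01505.
Total minor-loss coefficient ΣK = 2·1.5 + 1·1.9 = 4.9.
ΔP = [f·L/D + ΣK]·(ρV²/2) = [0.01505·2.056/0.1616 + 4.9]·(985.4·0.4305²/2) = [0.1915 + 4.9]·91.3 = 464.8 Pa.
ΔP = 464.8 Pa = 0.004648 bar.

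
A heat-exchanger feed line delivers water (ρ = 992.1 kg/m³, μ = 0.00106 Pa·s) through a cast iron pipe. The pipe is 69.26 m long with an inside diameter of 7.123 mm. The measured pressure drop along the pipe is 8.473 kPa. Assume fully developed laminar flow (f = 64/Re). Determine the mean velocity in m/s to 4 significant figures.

For laminar flow, f = 64/Re with Re = ρVD/μ, so Darcy-Weisbach reduces to ΔP = 32μLV/D². Solving for V: V = ΔP·D²/(32μL) = 8473·(0.007123)²/(32·0.00106·69.26) = 0.183 m/s.
Check: Re = ρVD/μ = 992.1·0.183·0.007123/0.00106 = 1220 < 2300, so the laminar assumption holds.

V ≈ 0.1830 m/s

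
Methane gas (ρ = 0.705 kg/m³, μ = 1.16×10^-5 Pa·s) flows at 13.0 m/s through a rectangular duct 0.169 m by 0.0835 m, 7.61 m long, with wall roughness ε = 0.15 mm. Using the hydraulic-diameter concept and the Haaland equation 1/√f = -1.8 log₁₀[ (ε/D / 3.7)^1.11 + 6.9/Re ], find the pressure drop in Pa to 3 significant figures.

Hydraulic diameter D_h = 4A/P = 4·(0.169·0.0835)/(2·(0.169+0.0835)) = 0.05645/0.505 = 0.1118 m.
Re = ρVD_h/μ = 0.705·13·0.1118/1.16e-05 = 8.831e+04.
ε/D_h = 0.00015/0.1118 = 0.00134; Haaland gives 1/√f = -1.8 log₁₀[0.000152+7.81e-05] = 6.549, so f = 0.02331.
ΔP = f(L/D_h)(ρV²/2) = 0.02331·7.61/0.1118·59.57 = 94.56 Pa.

ΔP ≈ 94.6 Pa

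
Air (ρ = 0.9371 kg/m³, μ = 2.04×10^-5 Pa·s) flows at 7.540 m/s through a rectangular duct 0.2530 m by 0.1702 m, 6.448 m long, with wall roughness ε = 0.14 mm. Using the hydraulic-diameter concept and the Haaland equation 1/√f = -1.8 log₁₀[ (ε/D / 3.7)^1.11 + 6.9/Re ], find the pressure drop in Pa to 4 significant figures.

Hydraulic diameter D_h = 4A/P = 4·(0.253·0.1702)/(2·(0.253+0.1702)) = 0.1722/0.8464 = 0.2035 m.
Re = ρVD_h/μ = 0.9371·7.54·0.2035/2.04e-05 = 7.048e+04.
ε/D_h = 0.00014/0.2035 = 0.000688; Haaland gives 1/√f = -1.8 log₁₀[7.23e-05+9.79e-05] = 6.784, so f = 0.02173.
ΔP = f(L/D_h)(ρV²/2) = 0.02173·6.448/0.2035·26.64 = 18.34 Pa.

ΔP ≈ 18.34 Pa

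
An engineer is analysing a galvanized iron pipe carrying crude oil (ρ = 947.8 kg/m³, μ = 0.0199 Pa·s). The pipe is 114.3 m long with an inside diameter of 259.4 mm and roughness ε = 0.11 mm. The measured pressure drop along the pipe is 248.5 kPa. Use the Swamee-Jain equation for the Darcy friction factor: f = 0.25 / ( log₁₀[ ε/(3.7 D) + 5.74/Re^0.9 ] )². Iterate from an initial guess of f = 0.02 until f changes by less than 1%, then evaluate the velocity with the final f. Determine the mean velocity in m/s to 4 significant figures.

Rearranging Darcy-Weisbach: V = √(2·ΔP·D/(f·L·ρ)). With ε/D = 0.00011/0.2594 = 0.000424, iterate starting from f = 0.02:
  f = 0.02 → V = √(2·2.485e+05·0.2594/(0.02·114.3·947.8)) = 7.714 m/s; Re = ρVD/μ = 9.53e+04; f → 0.02021
  f = 0.02021 → V = 7.673 m/s; Re = 9.48e+04; f → 0.02023
Converged (Δf/f < 1%). With the final f = 0.02023: V = √(2·2.485e+05·0.2594/(0.02023·114.3·947.8)) = 7.67 m/s.

V ≈ 7.670 m/s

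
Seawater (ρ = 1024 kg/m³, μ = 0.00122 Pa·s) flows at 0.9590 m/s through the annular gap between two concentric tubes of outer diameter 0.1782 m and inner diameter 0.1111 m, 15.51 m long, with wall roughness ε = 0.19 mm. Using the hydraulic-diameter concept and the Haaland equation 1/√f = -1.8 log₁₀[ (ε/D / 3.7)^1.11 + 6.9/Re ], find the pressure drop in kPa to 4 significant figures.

Hydraulic diameter D_h = 4A/P = D_o - D_i = 0.1782 - 0.1111 = 0.0671 m.
Re = ρVD_h/μ = 1024·0.959·0.0671/0.00122 = 5.401e+04.
ε/D_h = 0.00019/0.0671 = 0.00283; Haaland gives 1/√f = -1.8 log₁₀[0.000348+0.000128] = 5.981, so f = 0.02795.
ΔP = f(L/D_h)(ρV²/2) = 0.02795·15.51/0.0671·470.9 = 3042 Pa.
ΔP = 3.042 kPa.

ΔP ≈ 3.042 kPa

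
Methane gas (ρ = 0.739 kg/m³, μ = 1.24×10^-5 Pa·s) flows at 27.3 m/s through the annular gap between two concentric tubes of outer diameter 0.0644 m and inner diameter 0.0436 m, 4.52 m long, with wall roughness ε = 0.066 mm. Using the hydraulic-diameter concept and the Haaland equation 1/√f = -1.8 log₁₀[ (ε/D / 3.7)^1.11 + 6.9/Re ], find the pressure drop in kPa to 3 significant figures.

ΔP ≈ 1.78 kPa

Hydraulic diameter D_h = 4A/P = D_o - D_i = 0.0644 - 0.0436 = 0.0208 m.
Re = ρVD_h/μ = 0.739·27.3·0.0208/1.24e-05 = 3.384e+04.
ε/D_h = 6.6e-05/0.0208 = 0.00317; Haaland gives 1/√f = -1.8 log₁₀[0.000394+0.000204] = 5.802, so f = 0.02971.
ΔP = f(L/D_h)(ρV²/2) = 0.02971·4.52/0.0208·275.4 = 1778 Pa.
ΔP = 1.78 kPa.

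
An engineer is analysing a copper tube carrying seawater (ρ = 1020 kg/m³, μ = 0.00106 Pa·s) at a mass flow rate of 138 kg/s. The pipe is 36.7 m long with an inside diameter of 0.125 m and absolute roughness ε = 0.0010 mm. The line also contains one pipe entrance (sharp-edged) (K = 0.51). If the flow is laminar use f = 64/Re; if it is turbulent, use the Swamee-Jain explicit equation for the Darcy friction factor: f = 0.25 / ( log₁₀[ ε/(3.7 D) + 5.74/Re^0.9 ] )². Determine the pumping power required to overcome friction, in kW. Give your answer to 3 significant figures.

A = πD²/4 = π(0.125)²/4 = 0.01227 m²; mean velocity V = ṁ/(ρA) = 138/(1020 · 0.01227) = 11.02 m/s.
Reynolds number Re = ρVD/μ = 1020 · 11.02 · 0.125 / 0.00106 = 1.326e+06.
Re > 4000 → turbulent. Relative roughness ε/D = 1e-06/0.125 = 8e-06. Swamee-Jain: f = 0.25/(log₁₀[8e-06/3.7 + 5.74/1.326e+06^0.9])² = 0.25/(log₁₀[2.16e-06 + 1.77e-05])² = 0.25/(-4.701)² = 0.01131.
Total minor-loss coefficient ΣK = 1·0.51 = 0.51.
ΔP = [f·L/D + ΣK]·(ρV²/2) = [0.01131·36.7/0.125 + 0.51]·(1020·11.02²/2) = [3.321 + 0.51]·6.199e+04 = 2.375e+05 Pa.
Q = ṁ/ρ = 138/1020 = 0.1353 m³/s.
Pumping power P = QΔP = 0.1353·2.375e+05 = 32130 W = 32.1 kW.

P ≈ 32.1 kW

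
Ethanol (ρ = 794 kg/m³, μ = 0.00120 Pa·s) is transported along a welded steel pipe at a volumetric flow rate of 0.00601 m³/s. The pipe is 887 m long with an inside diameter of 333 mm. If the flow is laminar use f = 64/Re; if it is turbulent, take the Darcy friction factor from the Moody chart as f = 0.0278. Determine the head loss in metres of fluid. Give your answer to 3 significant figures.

h_f ≈ 0.0180 m

Cross-sectional area A = πD²/4 = π(0.333)²/4 = 0.08709 m²; mean velocity V = Q/A = 0.00601/0.08709 = 0.06901 m/s.
Reynolds number Re = ρVD/μ = 794 · 0.06901 · 0.333 / 0.0012 = 1.52e+04.
Re > 4000 → turbulent; use the Moody-chart value f = 0.0278.
Darcy-Weisbach: ΔP = f(L/D)(ρV²/2) = 0.0278·(887/0.333)·(794·0.06901²/2) = 0.0278·2664·1.891 = 140 Pa.
Head loss h_f = ΔP/(ρg) = 140/(794·9.81) = 0.0180 m.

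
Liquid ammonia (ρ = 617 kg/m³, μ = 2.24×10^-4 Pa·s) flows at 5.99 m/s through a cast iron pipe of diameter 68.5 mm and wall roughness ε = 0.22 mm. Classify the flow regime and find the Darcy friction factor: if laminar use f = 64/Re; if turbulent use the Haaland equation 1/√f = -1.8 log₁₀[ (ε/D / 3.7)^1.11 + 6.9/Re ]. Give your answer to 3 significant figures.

Re = ρVD/μ = 617·5.99·0.0685/0.000224 = 1.13e+06.
Re > 4000 → turbulent. ε/D = 0.00022/0.0685 = 0.00321; Haaland: 1/√f = -1.8 log₁₀[0.0004 + 6.11e-06] = 6.105, so f = 0.02683.

f ≈ 0.0268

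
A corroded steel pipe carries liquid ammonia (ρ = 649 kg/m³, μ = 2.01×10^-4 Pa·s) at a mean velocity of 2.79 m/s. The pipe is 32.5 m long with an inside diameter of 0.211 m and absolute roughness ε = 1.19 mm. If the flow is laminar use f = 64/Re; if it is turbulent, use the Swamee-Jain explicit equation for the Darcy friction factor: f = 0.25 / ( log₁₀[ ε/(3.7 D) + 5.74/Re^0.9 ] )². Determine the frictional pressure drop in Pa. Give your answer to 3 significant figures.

Reynolds number Re = ρVD/μ = 649 · 2.79 · 0.211 / 0.000201 = 1.901e+06.
Re > 4000 → turbulent. Relative roughness ε/D = 0.00119/0.211 = 0.00564. Swamee-Jain: f = 0.25/(log₁₀[0.00564/3.7 + 5.74/1.901e+06^0.9])² = 0.25/(log₁₀[0.00152 + 1.28e-05])² = 0.25/(-2.813)² = 0.03159.
Darcy-Weisbach: ΔP = f(L/D)(ρV²/2) = 0.03159·(32.5/0.211)·(649·2.79²/2) = 0.03159·154·2526 = 1.229e+04 Pa.

ΔP ≈ 12300 Pa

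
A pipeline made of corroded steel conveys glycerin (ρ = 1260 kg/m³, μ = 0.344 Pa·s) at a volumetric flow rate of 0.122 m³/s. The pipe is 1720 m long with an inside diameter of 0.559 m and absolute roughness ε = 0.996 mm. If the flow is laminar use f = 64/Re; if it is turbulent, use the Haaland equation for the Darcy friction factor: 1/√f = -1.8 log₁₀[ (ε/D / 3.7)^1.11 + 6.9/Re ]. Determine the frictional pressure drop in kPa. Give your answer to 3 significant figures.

ΔP ≈ 30.1 kPa

Cross-sectional area A = πD²/4 = π(0.559)²/4 = 0.2454 m²; mean velocity V = Q/A = 0.122/0.2454 = 0.4971 m/s.
Reynolds number Re = ρVD/μ = 1260 · 0.4971 · 0.559 / 0.344 = 1018.
Re < 2300 → laminar flow, so f = 64/Re = 64/1018 = 0.06288 (the turbulent correlation is not needed).
Darcy-Weisbach: ΔP = f(L/D)(ρV²/2) = 0.06288·(1720/0.559)·(1260·0.4971²/2) = 0.06288·3077·155.7 = 3.012e+04 Pa.
ΔP = 3.012e+04 Pa = 30.1 kPa.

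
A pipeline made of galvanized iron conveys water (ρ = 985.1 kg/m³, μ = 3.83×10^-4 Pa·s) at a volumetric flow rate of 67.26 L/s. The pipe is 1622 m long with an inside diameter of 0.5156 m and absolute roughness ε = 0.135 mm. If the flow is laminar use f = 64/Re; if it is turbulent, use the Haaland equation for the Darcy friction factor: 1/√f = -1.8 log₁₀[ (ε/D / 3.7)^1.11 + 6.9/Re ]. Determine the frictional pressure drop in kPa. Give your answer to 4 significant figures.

Q = 67.26 L/s = 67.26/1000 = 0.06726 m³/s.
Cross-sectional area A = πD²/4 = π(0.5156)²/4 = 0.2088 m²; mean velocity V = Q/A = 0.06726/0.2088 = 0.3221 m/s.
Reynolds number Re = ρVD/μ = 985.1 · 0.3221 · 0.5156 / 0.000383 = 4.272e+05.
Re > 4000 → turbulent. Relative roughness ε/D = 0.000135/0.5156 = 0.000262. Haaland: 1/√f = -1.8 log₁₀[(0.000262/3.7)^1.11 + 6.9/4.272e+05] = -1.8 log₁₀[2.47e-05 + 1.62e-05] = 7.899, so f = 0.01603.
Darcy-Weisbach: ΔP = f(L/D)(ρV²/2) = 0.01603·(1622/0.5156)·(985.1·0.3221²/2) = 0.01603·3146·51.11 = 2577 Pa.
ΔP = 2577 Pa = 2.577 kPa.

ΔP ≈ 2.577 kPa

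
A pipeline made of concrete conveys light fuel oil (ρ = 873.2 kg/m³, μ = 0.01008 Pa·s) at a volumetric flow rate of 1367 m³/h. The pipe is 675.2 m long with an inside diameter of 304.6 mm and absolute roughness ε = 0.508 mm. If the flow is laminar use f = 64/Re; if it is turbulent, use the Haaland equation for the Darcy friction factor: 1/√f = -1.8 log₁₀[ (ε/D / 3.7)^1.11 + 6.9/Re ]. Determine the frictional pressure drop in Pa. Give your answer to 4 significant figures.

ΔP ≈ 621100 Pa

Q = 1367 m³/h = 1367/3600 = 0.3797 m³/s.
Cross-sectional area A = πD²/4 = π(0.3046)²/4 = 0.07287 m²; mean velocity V = Q/A = 0.3797/0.07287 = 5.211 m/s.
Reynolds number Re = ρVD/μ = 873.2 · 5.211 · 0.3046 / 0.0101 = 1.375e+05.
Re > 4000 → turbulent. Relative roughness ε/D = 0.000508/0.3046 = 0.00167. Haaland: 1/√f = -1.8 log₁₀[(0.00167/3.7)^1.11 + 6.9/1.375e+05] = -1.8 log₁₀[0.000193 + 5.02e-05] = 6.505, so f = 0.02363.
Darcy-Weisbach: ΔP = f(L/D)(ρV²/2) = 0.02363·(675.2/0.3046)·(873.2·5.211²/2) = 0.02363·2217·1.186e+04 = 6.211e+05 Pa.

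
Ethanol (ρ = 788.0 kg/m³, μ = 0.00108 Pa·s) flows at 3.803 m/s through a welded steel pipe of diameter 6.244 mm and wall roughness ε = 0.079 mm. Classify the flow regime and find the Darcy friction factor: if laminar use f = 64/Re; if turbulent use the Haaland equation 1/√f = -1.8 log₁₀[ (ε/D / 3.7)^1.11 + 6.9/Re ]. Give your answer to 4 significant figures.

f ≈ 0.04389

Re = ρVD/μ = 788·3.803·0.006244/0.00108 = 1.733e+04.
Re > 4000 → turbulent. ε/D = 7.9e-05/0.006244 = 0.0127; Haaland: 1/√f = -1.8 log₁₀[0.00183 + 0.000398] = 4.773, so f = 0.04389.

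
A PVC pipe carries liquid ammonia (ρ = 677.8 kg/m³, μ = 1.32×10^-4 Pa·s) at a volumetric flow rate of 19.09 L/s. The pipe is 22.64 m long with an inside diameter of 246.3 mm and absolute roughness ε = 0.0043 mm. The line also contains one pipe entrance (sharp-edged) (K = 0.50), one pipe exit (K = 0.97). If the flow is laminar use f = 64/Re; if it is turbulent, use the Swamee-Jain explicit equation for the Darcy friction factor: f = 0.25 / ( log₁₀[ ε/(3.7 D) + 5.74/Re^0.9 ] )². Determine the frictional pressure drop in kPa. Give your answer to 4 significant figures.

Q = 19.09 L/s = 19.09/1000 = 0.01909 m³/s.
Cross-sectional area A = πD²/4 = π(0.2463)²/4 = 0.04765 m²; mean velocity V = Q/A = 0.01909/0.04765 = 0.4007 m/s.
Reynolds number Re = ρVD/μ = 677.8 · 0.4007 · 0.2463 / 0.000132 = 5.067e+05.
Re > 4000 → turbulent. Relative roughness ε/D = 4.3e-06/0.2463 = 1.75e-05. Swamee-Jain: f = 0.25/(log₁₀[1.75e-05/3.7 + 5.74/5.067e+05^0.9])² = 0.25/(log₁₀[4.72e-06 + 4.21e-05])² = 0.25/(-4.329)² = 0.01334.
Total minor-loss coefficient ΣK = 1·0.5 + 1·0.97 = 1.47.
ΔP = [f·L/D + ΣK]·(ρV²/2) = [0.01334·22.64/0.2463 + 1.47]·(677.8·0.4007²/2) = [1.226 + 1.47]·54.41 = 146.7 Pa.
ΔP = 146.7 Pa = 0.1467 kPa.

ΔP ≈ 0.1467 kPa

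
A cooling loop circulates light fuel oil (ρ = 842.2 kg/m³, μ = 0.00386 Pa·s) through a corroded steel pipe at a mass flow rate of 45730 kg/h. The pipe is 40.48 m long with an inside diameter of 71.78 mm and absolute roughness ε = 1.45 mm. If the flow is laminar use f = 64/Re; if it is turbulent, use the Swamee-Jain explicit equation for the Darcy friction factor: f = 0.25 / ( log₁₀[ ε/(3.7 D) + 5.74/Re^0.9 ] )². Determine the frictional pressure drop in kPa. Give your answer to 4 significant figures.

ṁ = 45730 kg/h = 45730/3600 = 12.7 kg/s.
A = πD²/4 = π(0.07178)²/4 = 0.004047 m²; mean velocity V = ṁ/(ρA) = 12.7/(842.2 · 0.004047) = 3.727 m/s.
Reynolds number Re = ρVD/μ = 842.2 · 3.727 · 0.07178 / 0.00386 = 5.837e+04.
Re > 4000 → turbulent. Relative roughness ε/D = 0.00145/0.07178 = 0.0202. Swamee-Jain: f = 0.25/(log₁₀[0.0202/3.7 + 5.74/5.837e+04^0.9])² = 0.25/(log₁₀[0.00546 + 0.000295])² = 0.25/(-2.24)² = 0.04982.
Darcy-Weisbach: ΔP = f(L/D)(ρV²/2) = 0.04982·(40.48/0.07178)·(842.2·3.727²/2) = 0.04982·563.9·5850 = 1.644e+05 Pa.
ΔP = 1.644e+05 Pa = 164.4 kPa.

ΔP ≈ 164.4 kPa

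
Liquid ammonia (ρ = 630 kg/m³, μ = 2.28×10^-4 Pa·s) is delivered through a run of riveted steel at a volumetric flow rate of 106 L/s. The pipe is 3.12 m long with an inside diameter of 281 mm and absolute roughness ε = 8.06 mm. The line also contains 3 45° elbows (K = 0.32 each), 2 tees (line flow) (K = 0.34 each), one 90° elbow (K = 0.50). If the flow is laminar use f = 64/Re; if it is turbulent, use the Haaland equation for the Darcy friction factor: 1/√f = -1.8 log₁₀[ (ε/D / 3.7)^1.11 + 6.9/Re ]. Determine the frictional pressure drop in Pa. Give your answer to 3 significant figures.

ΔP ≈ 2540 Pa

Q = 106 L/s = 106/1000 = 0.106 m³/s.
Cross-sectional area A = πD²/4 = π(0.281)²/4 = 0.06202 m²; mean velocity V = Q/A = 0.106/0.06202 = 1.709 m/s.
Reynolds number Re = ρVD/μ = 630 · 1.709 · 0.281 / 0.000228 = 1.327e+06.
Re > 4000 → turbulent. Relative roughness ε/D = 0.00806/0.281 = 0.0287. Haaland: 1/√f = -1.8 log₁₀[(0.0287/3.7)^1.11 + 6.9/1.327e+06] = -1.8 log₁₀[0.00454 + 5.2e-06] = 4.216, so f = 0.05626.
Total minor-loss coefficient ΣK = 3·0.32 + 2·0.34 + 1·0.5 = 2.14.
ΔP = [f·L/D + ΣK]·(ρV²/2) = [0.05626·3.12/0.281 + 2.14]·(630·1.709²/2) = [0.6247 + 2.14]·920.3 = 2544 Pa.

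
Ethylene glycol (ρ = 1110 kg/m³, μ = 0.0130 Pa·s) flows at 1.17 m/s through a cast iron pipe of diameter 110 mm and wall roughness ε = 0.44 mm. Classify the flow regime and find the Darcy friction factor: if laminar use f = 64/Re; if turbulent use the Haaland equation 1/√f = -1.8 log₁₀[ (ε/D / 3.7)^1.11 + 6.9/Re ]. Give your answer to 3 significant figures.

f ≈ 0.0356

Re = ρVD/μ = 1110·1.17·0.11/0.013 = 1.099e+04.
Re > 4000 → turbulent. ε/D = 0.00044/0.11 = 0.004; Haaland: 1/√f = -1.8 log₁₀[0.00051 + 0.000628] = 5.299, so f = 0.03561.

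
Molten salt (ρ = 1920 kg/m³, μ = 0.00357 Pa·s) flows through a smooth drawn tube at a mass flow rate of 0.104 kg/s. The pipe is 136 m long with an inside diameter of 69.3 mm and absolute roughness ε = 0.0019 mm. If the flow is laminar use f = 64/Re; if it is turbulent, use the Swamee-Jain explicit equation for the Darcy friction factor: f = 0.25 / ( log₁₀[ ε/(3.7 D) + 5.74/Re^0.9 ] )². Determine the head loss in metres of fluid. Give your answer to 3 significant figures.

A = πD²/4 = π(0.0693)²/4 = 0.003772 m²; mean velocity V = ṁ/(ρA) = 0.104/(1920 · 0.003772) = 0.01436 m/s.
Reynolds number Re = ρVD/μ = 1920 · 0.01436 · 0.0693 / 0.00357 = 535.2.
Re < 2300 → laminar flow, so f = 64/Re = 64/535.2 = 0.1196 (the turbulent correlation is not needed).
Darcy-Weisbach: ΔP = f(L/D)(ρV²/2) = 0.1196·(136/0.0693)·(1920·0.01436²/2) = 0.1196·1962·0.198 = 46.46 Pa.
Head loss h_f = ΔP/(ρg) = 46.46/(1920·9.81) = 0.00247 m.

h_f ≈ 0.00247 m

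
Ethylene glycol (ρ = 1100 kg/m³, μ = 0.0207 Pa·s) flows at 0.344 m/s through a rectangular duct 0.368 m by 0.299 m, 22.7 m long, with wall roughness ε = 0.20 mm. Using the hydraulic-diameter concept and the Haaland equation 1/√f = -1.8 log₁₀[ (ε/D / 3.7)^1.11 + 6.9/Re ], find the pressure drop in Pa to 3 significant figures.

ΔP ≈ 162 Pa

Hydraulic diameter D_h = 4A/P = 4·(0.368·0.299)/(2·(0.368+0.299)) = 0.4401/1.334 = 0.3299 m.
Re = ρVD_h/μ = 1100·0.344·0.3299/0.0207 = 6031.
ε/D_h = 0.0002/0.3299 = 0.000606; Haaland gives 1/√f = -1.8 log₁₀[6.28e-05+0.00114] = 5.253, so f = 0.03624.
ΔP = f(L/D_h)(ρV²/2) = 0.03624·22.7/0.3299·65.08 = 162.3 Pa.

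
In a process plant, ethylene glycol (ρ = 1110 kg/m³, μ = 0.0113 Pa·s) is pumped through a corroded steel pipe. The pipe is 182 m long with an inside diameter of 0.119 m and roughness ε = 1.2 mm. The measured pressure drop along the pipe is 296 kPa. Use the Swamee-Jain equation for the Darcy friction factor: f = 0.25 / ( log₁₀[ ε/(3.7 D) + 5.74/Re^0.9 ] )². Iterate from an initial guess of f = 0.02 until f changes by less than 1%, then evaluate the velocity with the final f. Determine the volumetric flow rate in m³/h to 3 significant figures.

Rearranging Darcy-Weisbach: V = √(2·ΔP·D/(f·L·ρ)). With ε/D = 0.0012/0.119 = 0.0101, iterate starting from f = 0.02:
  f = 0.02 → V = √(2·2.96e+05·0.119/(0.02·182·1110)) = 4.176 m/s; Re = ρVD/μ = 4.881e+04; f → 0.0396
  f = 0.0396 → V = 2.968 m/s; Re = 3.469e+04; f → 0.04015
  f = 0.04015 → V = 2.947 m/s; Re = 3.445e+04; f → 0.04016
Converged (Δf/f < 1%). With the final f = 0.04016: V = √(2·2.96e+05·0.119/(0.04016·182·1110)) = 2.947 m/s.
Q = V·A = 2.947·(π/4·0.119²) = 0.03277 m³/s = 118 m³/h.

Q ≈ 118 m³/h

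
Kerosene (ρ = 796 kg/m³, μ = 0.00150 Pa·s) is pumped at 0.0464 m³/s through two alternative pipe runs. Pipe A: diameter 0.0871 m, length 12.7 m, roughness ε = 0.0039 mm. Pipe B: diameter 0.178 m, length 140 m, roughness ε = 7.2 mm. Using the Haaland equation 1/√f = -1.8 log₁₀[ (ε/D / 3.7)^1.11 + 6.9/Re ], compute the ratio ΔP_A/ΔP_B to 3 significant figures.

Pipe A: V = Q/A = 0.0464/0.005958 = 7.787 m/s; Re = 3.599e+05; ε/D = 4.48e-05; Haaland → f = 0.01431; ΔP_A = f(L/D)(ρV²/2) = 5.035e+04 Pa.
Pipe B: V = Q/A = 0.0464/0.02488 = 1.865 m/s; Re = 1.761e+05; ε/D = 0.0404; Haaland → f = 0.06527; ΔP_B = f(L/D)(ρV²/2) = 7.104e+04 Pa.
ΔP_A/ΔP_B = 5.035e+04/7.104e+04 = 0.709.

ΔP_A/ΔP_B ≈ 0.709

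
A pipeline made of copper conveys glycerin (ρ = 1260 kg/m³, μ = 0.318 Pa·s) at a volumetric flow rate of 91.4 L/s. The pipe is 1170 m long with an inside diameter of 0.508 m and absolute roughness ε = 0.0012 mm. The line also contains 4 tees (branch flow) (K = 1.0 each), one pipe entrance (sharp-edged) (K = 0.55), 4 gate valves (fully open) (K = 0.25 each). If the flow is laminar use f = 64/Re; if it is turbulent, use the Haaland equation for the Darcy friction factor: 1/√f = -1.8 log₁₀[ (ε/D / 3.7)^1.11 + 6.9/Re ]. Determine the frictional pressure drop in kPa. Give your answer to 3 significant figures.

ΔP ≈ 21.5 kPa

Q = 91.4 L/s = 91.4/1000 = 0.0914 m³/s.
Cross-sectional area A = πD²/4 = π(0.508)²/4 = 0.2027 m²; mean velocity V = Q/A = 0.0914/0.2027 = 0.451 m/s.
Reynolds number Re = ρVD/μ = 1260 · 0.451 · 0.508 / 0.318 = 907.7.
Re < 2300 → laminar flow, so f = 64/Re = 64/907.7 = 0.07051 (the turbulent correlation is not needed).
Total minor-loss coefficient ΣK = 4·1 + 1·0.55 + 4·0.25 = 5.55.
ΔP = [f·L/D + ΣK]·(ρV²/2) = [0.07051·1170/0.508 + 5.55]·(1260·0.451²/2) = [162.4 + 5.55]·128.1 = 2.152e+04 Pa.
ΔP = 2.152e+04 Pa = 21.5 kPa.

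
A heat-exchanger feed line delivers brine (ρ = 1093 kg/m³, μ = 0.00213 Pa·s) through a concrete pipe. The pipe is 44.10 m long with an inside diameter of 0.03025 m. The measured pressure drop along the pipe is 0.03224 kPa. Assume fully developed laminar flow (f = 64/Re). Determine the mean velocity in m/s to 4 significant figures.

V ≈ 0.009815 m/s

For laminar flow, f = 64/Re with Re = ρVD/μ, so Darcy-Weisbach reduces to ΔP = 32μLV/D². Solving for V: V = ΔP·D²/(32μL) = 32.24·(0.03025)²/(32·0.00213·44.1) = 0.009815 m/s.
Check: Re = ρVD/μ = 1093·0.009815·0.03025/0.00213 = 152.4 < 2300, so the laminar assumption holds.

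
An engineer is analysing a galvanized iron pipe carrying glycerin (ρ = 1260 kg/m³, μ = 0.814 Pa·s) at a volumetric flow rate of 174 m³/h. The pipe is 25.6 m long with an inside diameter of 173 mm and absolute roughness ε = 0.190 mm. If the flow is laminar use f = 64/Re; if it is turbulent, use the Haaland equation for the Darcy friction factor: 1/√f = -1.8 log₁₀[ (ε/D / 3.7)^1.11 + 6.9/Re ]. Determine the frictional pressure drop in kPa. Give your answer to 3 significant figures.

ΔP ≈ 45.8 kPa

Q = 174 m³/h = 174/3600 = 0.04833 m³/s.
Cross-sectional area A = πD²/4 = π(0.173)²/4 = 0.02351 m²; mean velocity V = Q/A = 0.04833/0.02351 = 2.056 m/s.
Reynolds number Re = ρVD/μ = 1260 · 2.056 · 0.173 / 0.814 = 550.6.
Re < 2300 → laminar flow, so f = 64/Re = 64/550.6 = 0.1162 (the turbulent correlation is not needed).
Darcy-Weisbach: ΔP = f(L/D)(ρV²/2) = 0.1162·(25.6/0.173)·(1260·2.056²/2) = 0.1162·148·2664 = 4.581e+04 Pa.
ΔP = 4.581e+04 Pa = 45.8 kPa.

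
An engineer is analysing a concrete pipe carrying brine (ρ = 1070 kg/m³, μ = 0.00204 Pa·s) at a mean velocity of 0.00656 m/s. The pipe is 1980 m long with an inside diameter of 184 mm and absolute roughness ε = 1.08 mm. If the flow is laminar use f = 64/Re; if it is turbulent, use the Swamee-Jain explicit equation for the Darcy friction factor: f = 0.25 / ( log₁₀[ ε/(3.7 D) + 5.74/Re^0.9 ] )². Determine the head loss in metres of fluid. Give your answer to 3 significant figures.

h_f ≈ 0.00239 m

Reynolds number Re = ρVD/μ = 1070 · 0.00656 · 0.184 / 0.00204 = 633.1.
Re < 2300 → laminar flow, so f = 64/Re = 64/633.1 = 0.1011 (the turbulent correlation is not needed).
Darcy-Weisbach: ΔP = f(L/D)(ρV²/2) = 0.1011·(1980/0.184)·(1070·0.00656²/2) = 0.1011·1.076e+04·0.02302 = 25.04 Pa.
Head loss h_f = ΔP/(ρg) = 25.04/(1070·9.81) = 0.00239 m.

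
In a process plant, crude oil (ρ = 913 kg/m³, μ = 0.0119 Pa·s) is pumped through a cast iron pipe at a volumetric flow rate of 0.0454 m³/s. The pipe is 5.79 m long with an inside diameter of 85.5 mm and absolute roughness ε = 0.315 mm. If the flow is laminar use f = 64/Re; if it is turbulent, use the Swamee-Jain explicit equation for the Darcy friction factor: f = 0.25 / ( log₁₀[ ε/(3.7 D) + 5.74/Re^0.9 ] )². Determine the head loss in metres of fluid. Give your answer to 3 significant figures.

Cross-sectional area A = πD²/4 = π(0.0855)²/4 = 0.005741 m²; mean velocity V = Q/A = 0.0454/0.005741 = 7.907 m/s.
Reynolds number Re = ρVD/μ = 913 · 7.907 · 0.0855 / 0.0119 = 5.187e+04.
Re > 4000 → turbulent. Relative roughness ε/D = 0.000315/0.0855 = 0.00368. Swamee-Jain: f = 0.25/(log₁₀[0.00368/3.7 + 5.74/5.187e+04^0.9])² = 0.25/(log₁₀[0.000996 + 0.000328])² = 0.25/(-2.878)² = 0.03018.
Darcy-Weisbach: ΔP = f(L/D)(ρV²/2) = 0.03018·(5.79/0.0855)·(913·7.907²/2) = 0.03018·67.72·2.854e+04 = 5.833e+04 Pa.
Head loss h_f = ΔP/(ρg) = 5.833e+04/(913·9.81) = 6.51 m.

h_f ≈ 6.51 m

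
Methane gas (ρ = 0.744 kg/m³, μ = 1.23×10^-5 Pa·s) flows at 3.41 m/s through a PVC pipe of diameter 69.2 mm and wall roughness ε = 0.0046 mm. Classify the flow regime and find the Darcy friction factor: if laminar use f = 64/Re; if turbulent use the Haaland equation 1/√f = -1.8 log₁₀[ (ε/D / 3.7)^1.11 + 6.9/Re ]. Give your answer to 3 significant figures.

f ≈ 0.0282

Re = ρVD/μ = 0.744·3.41·0.0692/1.23e-05 = 1.427e+04.
Re > 4000 → turbulent. ε/D = 4.6e-06/0.0692 = 6.65e-05; Haaland: 1/√f = -1.8 log₁₀[5.4e-06 + 0.000483] = 5.96, so f = 0.02816.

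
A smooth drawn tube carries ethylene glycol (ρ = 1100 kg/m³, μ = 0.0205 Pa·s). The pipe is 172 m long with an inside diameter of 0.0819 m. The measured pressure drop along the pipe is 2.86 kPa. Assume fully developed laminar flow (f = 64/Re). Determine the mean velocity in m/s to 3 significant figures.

For laminar flow, f = 64/Re with Re = ρVD/μ, so Darcy-Weisbach reduces to ΔP = 32μLV/D². Solving for V: V = ΔP·D²/(32μL) = 2860·(0.0819)²/(32·0.0205·172) = 0.17 m/s.
Check: Re = ρVD/μ = 1100·0.17·0.0819/0.0205 = 747.2 < 2300, so the laminar assumption holds.

V ≈ 0.170 m/s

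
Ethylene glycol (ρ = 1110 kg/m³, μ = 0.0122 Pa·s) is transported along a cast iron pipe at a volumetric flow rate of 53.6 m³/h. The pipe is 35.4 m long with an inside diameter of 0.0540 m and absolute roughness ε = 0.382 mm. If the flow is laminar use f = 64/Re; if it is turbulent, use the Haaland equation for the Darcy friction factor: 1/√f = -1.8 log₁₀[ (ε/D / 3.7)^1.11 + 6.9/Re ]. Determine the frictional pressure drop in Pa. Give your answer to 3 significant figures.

ΔP ≈ 553000 Pa

Q = 53.6 m³/h = 53.6/3600 = 0.01489 m³/s.
Cross-sectional area A = πD²/4 = π(0.054)²/4 = 0.00229 m²; mean velocity V = Q/A = 0.01489/0.00229 = 6.501 m/s.
Reynolds number Re = ρVD/μ = 1110 · 6.501 · 0.054 / 0.0122 = 3.194e+04.
Re > 4000 → turbulent. Relative roughness ε/D = 0.000382/0.054 = 0.00707. Haaland: 1/√f = -1.8 log₁₀[(0.00707/3.7)^1.11 + 6.9/3.194e+04] = -1.8 log₁₀[0.00096 + 0.000216] = 5.273, so f = 0.03597.
Darcy-Weisbach: ΔP = f(L/D)(ρV²/2) = 0.03597·(35.4/0.054)·(1110·6.501²/2) = 0.03597·655.6·2.346e+04 = 5.53e+05 Pa.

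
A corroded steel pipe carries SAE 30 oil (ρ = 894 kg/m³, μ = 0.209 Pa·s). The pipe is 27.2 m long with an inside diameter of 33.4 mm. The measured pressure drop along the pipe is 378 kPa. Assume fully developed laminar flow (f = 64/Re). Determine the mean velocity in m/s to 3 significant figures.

For laminar flow, f = 64/Re with Re = ρVD/μ, so Darcy-Weisbach reduces to ΔP = 32μLV/D². Solving for V: V = ΔP·D²/(32μL) = 3.78e+05·(0.0334)²/(32·0.209·27.2) = 2.318 m/s.
Check: Re = ρVD/μ = 894·2.318·0.0334/0.209 = 331.2 < 2300, so the laminar assumption holds.

V ≈ 2.32 m/s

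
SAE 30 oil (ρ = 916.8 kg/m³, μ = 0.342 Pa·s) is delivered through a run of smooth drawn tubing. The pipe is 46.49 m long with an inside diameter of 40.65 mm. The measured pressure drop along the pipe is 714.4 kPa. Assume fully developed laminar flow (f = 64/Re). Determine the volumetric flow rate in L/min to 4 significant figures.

Q ≈ 180.7 L/min

For laminar flow, f = 64/Re with Re = ρVD/μ, so Darcy-Weisbach reduces to ΔP = 32μLV/D². Solving for V: V = ΔP·D²/(32μL) = 7.144e+05·(0.04065)²/(32·0.342·46.49) = 2.32 m/s.
Check: Re = ρVD/μ = 916.8·2.32·0.04065/0.342 = 252.8 < 2300, so the laminar assumption holds.
Q = V·A = 2.32·(π/4·0.04065²) = 0.003011 m³/s = 180.7 L/min.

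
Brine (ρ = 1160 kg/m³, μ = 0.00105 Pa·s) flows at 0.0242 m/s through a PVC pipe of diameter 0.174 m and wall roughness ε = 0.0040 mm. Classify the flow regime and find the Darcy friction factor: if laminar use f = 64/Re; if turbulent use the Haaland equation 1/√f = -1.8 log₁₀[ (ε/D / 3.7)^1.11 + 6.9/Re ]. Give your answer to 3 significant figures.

Re = ρVD/μ = 1160·0.0242·0.174/0.00105 = 4652.
Re > 4000 → turbulent. ε/D = 4e-06/0.174 = 2.3e-05; Haaland: 1/√f = -1.8 log₁₀[1.66e-06 + 0.00148] = 5.091, so f = 0.03858.

f ≈ 0.0386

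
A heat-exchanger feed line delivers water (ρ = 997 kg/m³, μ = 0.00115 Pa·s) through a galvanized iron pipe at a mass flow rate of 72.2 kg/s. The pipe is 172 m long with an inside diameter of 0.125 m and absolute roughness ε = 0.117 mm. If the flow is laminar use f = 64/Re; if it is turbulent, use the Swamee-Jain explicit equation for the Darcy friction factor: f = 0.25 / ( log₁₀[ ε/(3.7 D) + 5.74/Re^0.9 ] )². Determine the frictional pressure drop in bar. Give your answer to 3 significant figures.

ΔP ≈ 4.76 bar

A = πD²/4 = π(0.125)²/4 = 0.01227 m²; mean velocity V = ṁ/(ρA) = 72.2/(997 · 0.01227) = 5.901 m/s.
Reynolds number Re = ρVD/μ = 997 · 5.901 · 0.125 / 0.00115 = 6.395e+05.
Re > 4000 → turbulent. Relative roughness ε/D = 0.000117/0.125 = 0.000936. Swamee-Jain: f = 0.25/(log₁₀[0.000936/3.7 + 5.74/6.395e+05^0.9])² = 0.25/(log₁₀[0.000253 + 3.42e-05])² = 0.25/(-3.542)² = 0.01993.
Darcy-Weisbach: ΔP = f(L/D)(ρV²/2) = 0.01993·(172/0.125)·(997·5.901²/2) = 0.01993·1376·1.736e+04 = 4.76e+05 Pa.
ΔP = 4.76e+05 Pa = 4.76 bar.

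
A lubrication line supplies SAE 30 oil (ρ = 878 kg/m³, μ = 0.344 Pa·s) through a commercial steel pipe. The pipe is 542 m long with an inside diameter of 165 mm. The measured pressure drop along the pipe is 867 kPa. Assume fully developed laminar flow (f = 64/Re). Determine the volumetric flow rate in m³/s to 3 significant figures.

For laminar flow, f = 64/Re with Re = ρVD/μ, so Darcy-Weisbach reduces to ΔP = 32μLV/D². Solving for V: V = ΔP·D²/(32μL) = 8.67e+05·(0.165)²/(32·0.344·542) = 3.956 m/s.
Check: Re = ρVD/μ = 878·3.956·0.165/0.344 = 1666 < 2300, so the laminar assumption holds.
Q = V·A = 3.956·(π/4·0.165²) = 0.08459 m³/s = 0.0846 m³/s.

Q ≈ 0.0846 m³/s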